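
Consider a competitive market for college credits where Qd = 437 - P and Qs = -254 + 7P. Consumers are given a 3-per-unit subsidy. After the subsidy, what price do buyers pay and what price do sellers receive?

Buyers pay 83.75; sellers receive 86.75

Pre-subsidy: 437 - P = -254 + 7P gives P* = 86.375, Q* = 350.625.
With the rebate, buyers effectively pay Pb = Ps − 3, where Ps is the price sellers receive.
Demand in terms of Ps becomes Qd = 437 − 1(Ps − 3) = 440 - Ps. Setting this equal to supply: 440 - Ps = -254 + 7Ps, so Ps = 86.75.
Buyers pay Pb = 86.75 − 3 = 83.75; Q' = -254 + 7·86.75 = 353.25.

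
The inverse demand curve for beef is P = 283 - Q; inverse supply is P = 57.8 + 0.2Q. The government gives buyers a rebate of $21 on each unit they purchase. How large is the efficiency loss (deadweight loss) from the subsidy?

Pre-subsidy: 283 - Q = 57.8 + 0.2Q gives Q* = 563/3 and P* = 286/3.
With the rebate, buyers effectively pay Pb = Ps − 21, where Ps is the price sellers receive.
On the curves, Pb = 283 - Q and Ps = 57.8 + 0.2Q; the wedge Ps − Pb = 21 gives 57.8 + 0.2Q − (283 - Q) = 21, so Q' = 1231/6.
Then Pb = 283 − 1·(1231/6) = 467/6 and Ps = 57.8 + 0.2·(1231/6) = 593/6.
The subsidy expands output by 1231/6 − 563/3 = 17.5 past the efficient level; on those units the gap between marginal cost and willingness to pay runs from 0 up to 21.
DWL = ½ × 21 × 17.5 = 183.75.

Deadweight loss = $183.75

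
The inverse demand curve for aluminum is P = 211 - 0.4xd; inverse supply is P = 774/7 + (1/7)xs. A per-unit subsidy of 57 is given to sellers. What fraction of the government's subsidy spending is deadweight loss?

DWL / government spending = 21/116

Pre-subsidy: 211 - 0.4x = 774/7 + (1/7)x gives x* = 185 and P* = 137.
With the subsidy, sellers receive Ps = Pb + 57 for each unit, where Pb is the price buyers pay.
On the curves, Pb = 211 - 0.4x and Ps = 774/7 + (1/7)x; the wedge Ps − Pb = 57 gives 774/7 + (1/7)x − (211 - 0.4x) = 57, so x' = 290.
Then Pb = 211 − 0.4·290 = 95 and Ps = 774/7 + (1/7)·290 = 152.
ΔCS = ½(185 + 290)(137 − 95) = 9975; ΔPS = ½(185 + 290)(152 − 137) = 3562.5.
Government spending = 57 × 290 = 16530.
DWL = ½ × 57 × (290 − 185) = 2992.5; fraction = 2992.5 / 16530 = 21/116.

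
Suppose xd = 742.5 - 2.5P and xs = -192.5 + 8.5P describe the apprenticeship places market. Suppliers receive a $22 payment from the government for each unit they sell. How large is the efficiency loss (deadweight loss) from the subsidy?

Deadweight loss = $467.5

Pre-subsidy: 742.5 - 2.5P = -192.5 + 8.5P gives P* = 85, x* = 530.
With the subsidy, sellers receive Ps = Pb + 22 for each unit, where Pb is the price buyers pay.
Supply in terms of Pb becomes xs = -192.5 + 8.5(Pb + 22) = -5.5 + 8.5Pb. Setting this equal to demand: 742.5 - 2.5Pb = -5.5 + 8.5Pb, so Pb = 68.
Sellers receive Ps = 68 + 22 = 90; x' = 742.5 − 2.5·68 = 572.5.
The subsidy expands output by 572.5 − 530 = 42.5 past the efficient level; on those units the gap between marginal cost and willingness to pay runs from 0 up to 22.
DWL = ½ × 22 × 42.5 = 467.5.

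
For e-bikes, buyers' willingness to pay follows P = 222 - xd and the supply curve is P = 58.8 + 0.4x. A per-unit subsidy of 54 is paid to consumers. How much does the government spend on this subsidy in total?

Government cost = 58644/7

Pre-subsidy: 222 - x = 58.8 + 0.4x gives x* = 816/7 and P* = 738/7.
With the rebate, buyers effectively pay Pb = Ps − 54, where Ps is the price sellers receive.
On the curves, Pb = 222 - x and Ps = 58.8 + 0.4x; the wedge Ps − Pb = 54 gives 58.8 + 0.4x − (222 - x) = 54, so x' = 1086/7.
Then Pb = 222 − 1·(1086/7) = 468/7 and Ps = 58.8 + 0.4·(1086/7) = 846/7.
Government outlay = subsidy × quantity = 54 × 1086/7 = 58644/7.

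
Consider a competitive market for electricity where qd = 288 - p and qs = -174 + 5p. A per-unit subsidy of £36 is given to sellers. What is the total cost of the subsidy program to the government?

Pre-subsidy: 288 - p = -174 + 5p gives p* = 77, q* = 211.
With the subsidy, sellers receive ps = pb + 36 for each unit, where pb is the price buyers pay.
Supply in terms of pb becomes qs = -174 + 5(pb + 36) = 6 + 5pb. Setting this equal to demand: 288 - pb = 6 + 5pb, so pb = 47.
Sellers receive ps = 47 + 36 = 83; q' = 288 − 1·47 = 241.
Government outlay = subsidy × quantity = 36 × 241 = 8676.

Government cost = £8676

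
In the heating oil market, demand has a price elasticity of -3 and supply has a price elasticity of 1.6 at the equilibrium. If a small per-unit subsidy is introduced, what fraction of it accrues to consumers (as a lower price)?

Consumer share = 8/23

For a small subsidy around the equilibrium, the benefit split depends on the relative slopes, which at a point are proportional to the elasticities.
Buyer share = εs/(εs + |εd|) = 1.6/(1.6 + 3) = 8/23; seller share = |εd|/(εs + |εd|) = 15/23.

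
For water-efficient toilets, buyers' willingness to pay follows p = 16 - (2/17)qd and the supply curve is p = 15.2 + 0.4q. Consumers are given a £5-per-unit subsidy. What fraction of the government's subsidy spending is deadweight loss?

DWL / government spending = 25/58

Pre-subsidy: 16 - (2/17)q = 15.2 + 0.4q gives q* = 17/11 and p* = 174/11.
With the rebate, buyers effectively pay pb = ps − 5, where ps is the price sellers receive.
On the curves, pb = 16 - (2/17)q and ps = 15.2 + 0.4q; the wedge ps − pb = 5 gives 15.2 + 0.4q − (16 - (2/17)q) = 5, so q' = 493/44.
Then pb = 16 − (2/17)·(493/44) = 323/22 and ps = 15.2 + 0.4·(493/44) = 433/22.
ΔCS = ½(17/11 + 493/44)(174/11 − 323/22) = 1275/176; ΔPS = ½(17/11 + 493/44)(433/22 − 174/11) = 4335/176.
Government spending = 5 × 493/44 = 2465/44.
DWL = ½ × 5 × (493/44 − 17/11) = 2125/88; fraction = (2125/88) / (2465/44) = 25/58.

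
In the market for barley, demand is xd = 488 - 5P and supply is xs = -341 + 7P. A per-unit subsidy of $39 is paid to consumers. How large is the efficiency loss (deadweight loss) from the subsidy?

Pre-subsidy: 488 - 5P = -341 + 7P gives P* = 829/12, x* = 1711/12.
With the rebate, buyers effectively pay Pb = Ps − 39, where Ps is the price sellers receive.
Demand in terms of Ps becomes xd = 488 − 5(Ps − 39) = 683 - 5Ps. Setting this equal to supply: 683 - 5Ps = -341 + 7Ps, so Ps = 256/3.
Buyers pay Pb = 256/3 − 39 = 139/3; x' = -341 + 7·(256/3) = 769/3.
The subsidy expands output by 769/3 − 1711/12 = 113.75 past the efficient level; on those units the gap between marginal cost and willingness to pay runs from 0 up to 39.
DWL = ½ × 39 × 113.75 = 2218.125.

Deadweight loss = $2218.125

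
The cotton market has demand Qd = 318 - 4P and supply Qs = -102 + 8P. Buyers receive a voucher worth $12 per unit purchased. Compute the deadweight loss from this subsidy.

Pre-subsidy: 318 - 4P = -102 + 8P gives P* = 35, Q* = 178.
With the rebate, buyers effectively pay Pb = Ps − 12, where Ps is the price sellers receive.
Demand in terms of Ps becomes Qd = 318 − 4(Ps − 12) = 366 - 4Ps. Setting this equal to supply: 366 - 4Ps = -102 + 8Ps, so Ps = 39.
Buyers pay Pb = 39 − 12 = 27; Q' = -102 + 8·39 = 210.
The subsidy expands output by 210 − 178 = 32 past the efficient level; on those units the gap between marginal cost and willingness to pay runs from 0 up to 12.
DWL = ½ × 12 × 32 = 192.

Deadweight loss = $192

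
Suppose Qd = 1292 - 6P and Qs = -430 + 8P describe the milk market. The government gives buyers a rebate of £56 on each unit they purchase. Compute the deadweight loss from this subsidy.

Deadweight loss = £5376

Pre-subsidy: 1292 - 6P = -430 + 8P gives P* = 123, Q* = 554.
With the rebate, buyers effectively pay Pb = Ps − 56, where Ps is the price sellers receive.
Demand in terms of Ps becomes Qd = 1292 − 6(Ps − 56) = 1628 - 6Ps. Setting this equal to supply: 1628 - 6Ps = -430 + 8Ps, so Ps = 147.
Buyers pay Pb = 147 − 56 = 91; Q' = -430 + 8·147 = 746.
The subsidy expands output by 746 − 554 = 192 past the efficient level; on those units the gap between marginal cost and willingness to pay runs from 0 up to 56.
DWL = ½ × 56 × 192 = 5376.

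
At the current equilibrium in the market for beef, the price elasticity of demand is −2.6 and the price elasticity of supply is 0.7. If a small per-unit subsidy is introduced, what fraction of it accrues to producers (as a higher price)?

For a small subsidy around the equilibrium, the benefit split depends on the relative slopes, which at a point are proportional to the elasticities.
Buyer share = εs/(εs + |εd|) = 0.7/(0.7 + 2.6) = 7/33; seller share = |εd|/(εs + |εd|) = 26/33.
So producers capture 26/33 of the subsidy.

Producer share = 26/33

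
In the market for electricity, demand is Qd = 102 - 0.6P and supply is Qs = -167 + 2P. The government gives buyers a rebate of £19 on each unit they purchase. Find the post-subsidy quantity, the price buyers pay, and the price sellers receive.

Q' = 633/13; buyers pay 1155/13; sellers receive 1402/13

Pre-subsidy: 102 - 0.6P = -167 + 2P gives P* = 1345/13, Q* = 519/13.
With the rebate, buyers effectively pay Pb = Ps − 19, where Ps is the price sellers receive.
Demand in terms of Ps becomes Qd = 102 − 0.6(Ps − 19) = 113.4 - 0.6Ps. Setting this equal to supply: 113.4 - 0.6Ps = -167 + 2Ps, so Ps = 1402/13.
Buyers pay Pb = 1402/13 − 19 = 1155/13; Q' = -167 + 2·(1402/13) = 633/13.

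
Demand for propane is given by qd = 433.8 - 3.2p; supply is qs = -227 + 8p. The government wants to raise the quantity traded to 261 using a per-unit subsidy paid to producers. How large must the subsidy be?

At q = 261, invert demand for the buyer price: pb = (433.8 − 261)/3.2 = 54; invert supply for the seller price: ps = (261 − (-227))/8 = 61.
The subsidy must fill the gap: s = ps − pb = 61 − 54 = 7.

Required subsidy s = 7 per unit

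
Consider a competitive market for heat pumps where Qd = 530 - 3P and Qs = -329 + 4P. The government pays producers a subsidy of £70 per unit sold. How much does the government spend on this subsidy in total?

Government cost = £19730

Pre-subsidy: 530 - 3P = -329 + 4P gives P* = 859/7, Q* = 1133/7.
With the subsidy, sellers receive Ps = Pb + 70 for each unit, where Pb is the price buyers pay.
Supply in terms of Pb becomes Qs = -329 + 4(Pb + 70) = -49 + 4Pb. Setting this equal to demand: 530 - 3Pb = -49 + 4Pb, so Pb = 579/7.
Sellers receive Ps = 579/7 + 70 = 1069/7; Q' = 530 − 3·(579/7) = 1973/7.
Government outlay = subsidy × quantity = 70 × 1973/7 = 19730.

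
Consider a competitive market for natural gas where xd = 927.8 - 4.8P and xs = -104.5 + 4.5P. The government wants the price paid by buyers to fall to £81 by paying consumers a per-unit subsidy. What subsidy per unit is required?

Required subsidy s = £62 per unit

At a buyer price of 81, quantity demanded is 927.8 − 4.8·81 = 539.
Sellers supply 539 only when they receive Ps with -104.5 + 4.5·Ps = 539, i.e. Ps = 143.
s = Ps − Pb = 143 − 81 = 62.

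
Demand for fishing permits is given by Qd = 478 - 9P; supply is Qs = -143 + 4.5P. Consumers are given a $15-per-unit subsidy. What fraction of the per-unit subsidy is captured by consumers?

Consumer share = 1/3

Pre-subsidy: 478 - 9P = -143 + 4.5P gives P* = 46, Q* = 64.
With the rebate, buyers effectively pay Pb = Ps − 15, where Ps is the price sellers receive.
Demand in terms of Ps becomes Qd = 478 − 9(Ps − 15) = 613 - 9Ps. Setting this equal to supply: 613 - 9Ps = -143 + 4.5Ps, so Ps = 56.
Buyers pay Pb = 56 − 15 = 41; Q' = -143 + 4.5·56 = 109.
Buyers' price falls by P* − Pb = 46 − 41 = 5; sellers' price rises by Ps − P* = 56 − 46 = 10.
So consumers capture 5/15 = 1/3 of each unit of subsidy.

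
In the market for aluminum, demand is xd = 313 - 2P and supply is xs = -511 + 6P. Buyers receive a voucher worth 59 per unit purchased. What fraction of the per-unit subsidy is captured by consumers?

Consumer share = 0.75

Pre-subsidy: 313 - 2P = -511 + 6P gives P* = 103, x* = 107.
With the rebate, buyers effectively pay Pb = Ps − 59, where Ps is the price sellers receive.
Demand in terms of Ps becomes xd = 313 − 2(Ps − 59) = 431 - 2Ps. Setting this equal to supply: 431 - 2Ps = -511 + 6Ps, so Ps = 117.75.
Buyers pay Pb = 117.75 − 59 = 58.75; x' = -511 + 6·117.75 = 195.5.
Buyers' price falls by P* − Pb = 103 − 58.75 = 44.25; sellers' price rises by Ps − P* = 117.75 − 103 = 14.75.
So consumers capture 44.25/59 = 0.75 of each unit of subsidy.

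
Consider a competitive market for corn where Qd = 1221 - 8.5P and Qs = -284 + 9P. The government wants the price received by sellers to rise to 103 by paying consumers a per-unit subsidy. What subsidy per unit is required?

At a seller price of 103, quantity supplied is -284 + 9·103 = 643.
Buyers absorb 643 only when they pay Pb with 1221 − 8.5·Pb = 643, i.e. Pb = 68.
s = Ps − Pb = 103 − 68 = 35.

Required subsidy s = 35 per unit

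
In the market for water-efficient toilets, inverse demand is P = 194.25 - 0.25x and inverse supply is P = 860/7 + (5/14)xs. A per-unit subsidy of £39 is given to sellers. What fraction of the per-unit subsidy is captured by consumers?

Pre-subsidy: 194.25 - 0.25x = 860/7 + (5/14)x gives x* = 1999/17 and P* = 5605/34.
With the subsidy, sellers receive Ps = Pb + 39 for each unit, where Pb is the price buyers pay.
On the curves, Pb = 194.25 - 0.25x and Ps = 860/7 + (5/14)x; the wedge Ps − Pb = 39 gives 860/7 + (5/14)x − (194.25 - 0.25x) = 39, so x' = 3091/17.
Then Pb = 194.25 − 0.25·(3091/17) = 5059/34 and Ps = 860/7 + (5/14)·(3091/17) = 6385/34.
Buyers' price falls by P* − Pb = 5605/34 − 5059/34 = 273/17; sellers' price rises by Ps − P* = 6385/34 − 5605/34 = 390/17.
So consumers capture (273/17)/39 = 7/17 of each unit of subsidy.

Consumer share = 7/17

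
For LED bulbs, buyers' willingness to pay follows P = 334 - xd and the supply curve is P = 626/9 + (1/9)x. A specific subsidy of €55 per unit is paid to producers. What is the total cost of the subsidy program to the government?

Pre-subsidy: 334 - x = 626/9 + (1/9)x gives x* = 238 and P* = 96.
With the subsidy, sellers receive Ps = Pb + 55 for each unit, where Pb is the price buyers pay.
On the curves, Pb = 334 - x and Ps = 626/9 + (1/9)x; the wedge Ps − Pb = 55 gives 626/9 + (1/9)x − (334 - x) = 55, so x' = 287.5.
Then Pb = 334 − 1·287.5 = 46.5 and Ps = 626/9 + (1/9)·287.5 = 101.5.
Government outlay = subsidy × quantity = 55 × 287.5 = 15812.5.

Government cost = €15812.5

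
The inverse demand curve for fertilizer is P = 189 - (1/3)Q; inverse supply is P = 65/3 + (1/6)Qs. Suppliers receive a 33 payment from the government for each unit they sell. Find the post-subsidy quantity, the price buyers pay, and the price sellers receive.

Q' = 1202/3; buyers pay 499/9; sellers receive 796/9

Pre-subsidy: 189 - (1/3)Q = 65/3 + (1/6)Q gives Q* = 1004/3 and P* = 697/9.
With the subsidy, sellers receive Ps = Pb + 33 for each unit, where Pb is the price buyers pay.
On the curves, Pb = 189 - (1/3)Q and Ps = 65/3 + (1/6)Q; the wedge Ps − Pb = 33 gives 65/3 + (1/6)Q − (189 - (1/3)Q) = 33, so Q' = 1202/3.
Then Pb = 189 − (1/3)·(1202/3) = 499/9 and Ps = 65/3 + (1/6)·(1202/3) = 796/9.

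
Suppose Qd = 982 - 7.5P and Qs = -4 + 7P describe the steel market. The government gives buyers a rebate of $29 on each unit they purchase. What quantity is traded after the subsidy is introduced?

Q' = 577

Pre-subsidy: 982 - 7.5P = -4 + 7P gives P* = 68, Q* = 472.
With the rebate, buyers effectively pay Pb = Ps − 29, where Ps is the price sellers receive.
Demand in terms of Ps becomes Qd = 982 − 7.5(Ps − 29) = 1199.5 - 7.5Ps. Setting this equal to supply: 1199.5 - 7.5Ps = -4 + 7Ps, so Ps = 83.
Buyers pay Pb = 83 − 29 = 54; Q' = -4 + 7·83 = 577.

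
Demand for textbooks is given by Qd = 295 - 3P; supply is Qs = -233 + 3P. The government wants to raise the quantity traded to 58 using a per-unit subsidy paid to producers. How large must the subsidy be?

At Q = 58, invert demand for the buyer price: Pb = (295 − 58)/3 = 79; invert supply for the seller price: Ps = (58 − (-233))/3 = 97.
The subsidy must fill the gap: s = Ps − Pb = 97 − 79 = 18.

Required subsidy s = 18 per unit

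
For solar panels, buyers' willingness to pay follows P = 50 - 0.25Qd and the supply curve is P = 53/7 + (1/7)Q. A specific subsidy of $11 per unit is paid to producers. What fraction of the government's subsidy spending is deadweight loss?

DWL / government spending = 7/68

Pre-subsidy: 50 - 0.25Q = 53/7 + (1/7)Q gives Q* = 108 and P* = 23.
With the subsidy, sellers receive Ps = Pb + 11 for each unit, where Pb is the price buyers pay.
On the curves, Pb = 50 - 0.25Q and Ps = 53/7 + (1/7)Q; the wedge Ps − Pb = 11 gives 53/7 + (1/7)Q − (50 - 0.25Q) = 11, so Q' = 136.
Then Pb = 50 − 0.25·136 = 16 and Ps = 53/7 + (1/7)·136 = 27.
ΔCS = ½(108 + 136)(23 − 16) = 854; ΔPS = ½(108 + 136)(27 − 23) = 488.
Government spending = 11 × 136 = 1496.
DWL = ½ × 11 × (136 − 108) = 154; fraction = 154 / 1496 = 7/68.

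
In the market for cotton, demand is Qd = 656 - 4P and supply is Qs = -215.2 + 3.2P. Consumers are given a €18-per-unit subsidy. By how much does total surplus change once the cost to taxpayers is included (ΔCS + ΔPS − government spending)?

Pre-subsidy: 656 - 4P = -215.2 + 3.2P gives P* = 121, Q* = 172.
With the rebate, buyers effectively pay Pb = Ps − 18, where Ps is the price sellers receive.
Demand in terms of Ps becomes Qd = 656 − 4(Ps − 18) = 728 - 4Ps. Setting this equal to supply: 728 - 4Ps = -215.2 + 3.2Ps, so Ps = 131.
Buyers pay Pb = 131 − 18 = 113; Q' = -215.2 + 3.2·131 = 204.
ΔCS = ½(172 + 204)(121 − 113) = 1504; ΔPS = ½(172 + 204)(131 − 121) = 1880.
Government spending = 18 × 204 = 3672.
Net change = 1504 + 1880 − 3672 = -288. The loss equals the DWL triangle ½·18·32.

Net change in total surplus = -€288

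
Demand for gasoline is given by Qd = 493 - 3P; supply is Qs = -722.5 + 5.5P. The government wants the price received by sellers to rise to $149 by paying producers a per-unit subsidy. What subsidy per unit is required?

At a seller price of 149, quantity supplied is -722.5 + 5.5·149 = 97.
Buyers absorb 97 only when they pay Pb with 493 − 3·Pb = 97, i.e. Pb = 132.
s = Ps − Pb = 149 − 132 = 17.

Required subsidy s = $17 per unit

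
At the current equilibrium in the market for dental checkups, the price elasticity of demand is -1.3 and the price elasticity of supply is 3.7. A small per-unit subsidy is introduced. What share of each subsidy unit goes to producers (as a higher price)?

Producer share = 0.26

For a small subsidy around the equilibrium, the benefit split depends on the relative slopes, which at a point are proportional to the elasticities.
Buyer share = εs/(εs + |εd|) = 3.7/(3.7 + 1.3) = 0.74; seller share = |εd|/(εs + |εd|) = 0.26.
So producers capture 0.26 of the subsidy.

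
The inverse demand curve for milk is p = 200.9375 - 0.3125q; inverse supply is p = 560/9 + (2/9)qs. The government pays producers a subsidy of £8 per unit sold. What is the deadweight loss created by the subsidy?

Pre-subsidy: 200.9375 - 0.3125q = 560/9 + (2/9)q gives q* = 19975/77 and p* = 9230/77.
With the subsidy, sellers receive ps = pb + 8 for each unit, where pb is the price buyers pay.
On the curves, pb = 200.9375 - 0.3125q and ps = 560/9 + (2/9)q; the wedge ps − pb = 8 gives 560/9 + (2/9)q − (200.9375 - 0.3125q) = 8, so q' = 21127/77.
Then pb = 200.9375 − 0.3125·(21127/77) = 8870/77 and ps = 560/9 + (2/9)·(21127/77) = 9486/77.
The subsidy expands output by 21127/77 − 19975/77 = 1152/77 past the efficient level; on those units the gap between marginal cost and willingness to pay runs from 0 up to 8.
DWL = ½ × 8 × 1152/77 = 4608/77.

Deadweight loss = 4608/77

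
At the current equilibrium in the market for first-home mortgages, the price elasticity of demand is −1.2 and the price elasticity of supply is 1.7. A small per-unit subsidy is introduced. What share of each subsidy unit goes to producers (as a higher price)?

For a small subsidy around the equilibrium, the benefit split depends on the relative slopes, which at a point are proportional to the elasticities.
Buyer share = εs/(εs + |εd|) = 1.7/(1.7 + 1.2) = 17/29; seller share = |εd|/(εs + |εd|) = 12/29.
So producers capture 12/29 of the subsidy.

Producer share = 12/29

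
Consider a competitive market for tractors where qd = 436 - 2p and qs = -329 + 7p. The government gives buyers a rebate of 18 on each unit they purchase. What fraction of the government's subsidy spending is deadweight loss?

Pre-subsidy: 436 - 2p = -329 + 7p gives p* = 85, q* = 266.
With the rebate, buyers effectively pay pb = ps − 18, where ps is the price sellers receive.
Demand in terms of ps becomes qd = 436 − 2(ps − 18) = 472 - 2ps. Setting this equal to supply: 472 - 2ps = -329 + 7ps, so ps = 89.
Buyers pay pb = 89 − 18 = 71; q' = -329 + 7·89 = 294.
ΔCS = ½(266 + 294)(85 − 71) = 3920; ΔPS = ½(266 + 294)(89 − 85) = 1120.
Government spending = 18 × 294 = 5292.
DWL = ½ × 18 × (294 − 266) = 252; fraction = 252 / 5292 = 1/21.

DWL / government spending = 1/21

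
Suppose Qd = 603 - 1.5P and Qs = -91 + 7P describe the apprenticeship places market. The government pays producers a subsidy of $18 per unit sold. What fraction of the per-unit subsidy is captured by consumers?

Consumer share = 14/17

Pre-subsidy: 603 - 1.5P = -91 + 7P gives P* = 1388/17, Q* = 8169/17.
With the subsidy, sellers receive Ps = Pb + 18 for each unit, where Pb is the price buyers pay.
Supply in terms of Pb becomes Qs = -91 + 7(Pb + 18) = 35 + 7Pb. Setting this equal to demand: 603 - 1.5Pb = 35 + 7Pb, so Pb = 1136/17.
Sellers receive Ps = 1136/17 + 18 = 1442/17; Q' = 603 − 1.5·(1136/17) = 8547/17.
Buyers' price falls by P* − Pb = 1388/17 − 1136/17 = 252/17; sellers' price rises by Ps − P* = 1442/17 − 1388/17 = 54/17.
So consumers capture (252/17)/18 = 14/17 of each unit of subsidy.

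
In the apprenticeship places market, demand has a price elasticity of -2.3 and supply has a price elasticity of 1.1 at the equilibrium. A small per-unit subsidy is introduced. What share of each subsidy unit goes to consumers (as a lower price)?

Consumer share = 11/34

For a small subsidy around the equilibrium, the benefit split depends on the relative slopes, which at a point are proportional to the elasticities.
Buyer share = εs/(εs + |εd|) = 1.1/(1.1 + 2.3) = 11/34; seller share = |εd|/(εs + |εd|) = 23/34.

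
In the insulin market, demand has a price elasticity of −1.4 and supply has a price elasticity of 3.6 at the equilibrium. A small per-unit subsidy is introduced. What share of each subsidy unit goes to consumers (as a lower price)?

Consumer share = 0.72

For a small subsidy around the equilibrium, the benefit split depends on the relative slopes, which at a point are proportional to the elasticities.
Buyer share = εs/(εs + |εd|) = 3.6/(3.6 + 1.4) = 0.72; seller share = |εd|/(εs + |εd|) = 0.28.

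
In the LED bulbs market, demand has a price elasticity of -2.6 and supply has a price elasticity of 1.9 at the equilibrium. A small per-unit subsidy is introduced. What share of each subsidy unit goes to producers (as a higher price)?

Producer share = 26/45

For a small subsidy around the equilibrium, the benefit split depends on the relative slopes, which at a point are proportional to the elasticities.
Buyer share = εs/(εs + |εd|) = 1.9/(1.9 + 2.6) = 19/45; seller share = |εd|/(εs + |εd|) = 26/45.
So producers capture 26/45 of the subsidy.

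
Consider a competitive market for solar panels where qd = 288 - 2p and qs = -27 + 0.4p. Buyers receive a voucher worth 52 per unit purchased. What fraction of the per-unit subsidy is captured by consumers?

Pre-subsidy: 288 - 2p = -27 + 0.4p gives p* = 131.25, q* = 25.5.
With the rebate, buyers effectively pay pb = ps − 52, where ps is the price sellers receive.
Demand in terms of ps becomes qd = 288 − 2(ps − 52) = 392 - 2ps. Setting this equal to supply: 392 - 2ps = -27 + 0.4ps, so ps = 2095/12.
Buyers pay pb = 2095/12 − 52 = 1471/12; q' = -27 + 0.4·(2095/12) = 257/6.
Buyers' price falls by p* − pb = 131.25 − 1471/12 = 26/3; sellers' price rises by ps − p* = 2095/12 − 131.25 = 130/3.
So consumers capture (26/3)/52 = 1/6 of each unit of subsidy.

Consumer share = 1/6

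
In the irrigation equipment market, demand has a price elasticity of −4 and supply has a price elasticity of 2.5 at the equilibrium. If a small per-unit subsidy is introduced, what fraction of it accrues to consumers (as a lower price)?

Consumer share = 5/13

For a small subsidy around the equilibrium, the benefit split depends on the relative slopes, which at a point are proportional to the elasticities.
Buyer share = εs/(εs + |εd|) = 2.5/(2.5 + 4) = 5/13; seller share = |εd|/(εs + |εd|) = 8/13.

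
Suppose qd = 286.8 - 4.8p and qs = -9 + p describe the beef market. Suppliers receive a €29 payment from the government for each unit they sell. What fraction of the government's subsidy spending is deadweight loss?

Pre-subsidy: 286.8 - 4.8p = -9 + p gives p* = 51, q* = 42.
With the subsidy, sellers receive ps = pb + 29 for each unit, where pb is the price buyers pay.
Supply in terms of pb becomes qs = -9 + 1(pb + 29) = 20 + pb. Setting this equal to demand: 286.8 - 4.8pb = 20 + pb, so pb = 46.
Sellers receive ps = 46 + 29 = 75; q' = 286.8 − 4.8·46 = 66.
ΔCS = ½(42 + 66)(51 − 46) = 270; ΔPS = ½(42 + 66)(75 − 51) = 1296.
Government spending = 29 × 66 = 1914.
DWL = ½ × 29 × (66 − 42) = 348; fraction = 348 / 1914 = 2/11.

DWL / government spending = 2/11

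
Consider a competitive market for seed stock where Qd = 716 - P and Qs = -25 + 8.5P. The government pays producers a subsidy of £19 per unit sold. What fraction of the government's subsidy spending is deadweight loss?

Pre-subsidy: 716 - P = -25 + 8.5P gives P* = 78, Q* = 638.
With the subsidy, sellers receive Ps = Pb + 19 for each unit, where Pb is the price buyers pay.
Supply in terms of Pb becomes Qs = -25 + 8.5(Pb + 19) = 136.5 + 8.5Pb. Setting this equal to demand: 716 - Pb = 136.5 + 8.5Pb, so Pb = 61.
Sellers receive Ps = 61 + 19 = 80; Q' = 716 − 1·61 = 655.
ΔCS = ½(638 + 655)(78 − 61) = 10990.5; ΔPS = ½(638 + 655)(80 − 78) = 1293.
Government spending = 19 × 655 = 12445.
DWL = ½ × 19 × (655 − 638) = 161.5; fraction = 161.5 / 12445 = 17/1310.

DWL / government spending = 17/1310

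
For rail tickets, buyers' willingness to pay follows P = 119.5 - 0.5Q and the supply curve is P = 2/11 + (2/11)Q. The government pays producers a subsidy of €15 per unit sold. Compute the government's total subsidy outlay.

Government cost = €2955

Pre-subsidy: 119.5 - 0.5Q = 2/11 + (2/11)Q gives Q* = 175 and P* = 32.
With the subsidy, sellers receive Ps = Pb + 15 for each unit, where Pb is the price buyers pay.
On the curves, Pb = 119.5 - 0.5Q and Ps = 2/11 + (2/11)Q; the wedge Ps − Pb = 15 gives 2/11 + (2/11)Q − (119.5 - 0.5Q) = 15, so Q' = 197.
Then Pb = 119.5 − 0.5·197 = 21 and Ps = 2/11 + (2/11)·197 = 36.
Government outlay = subsidy × quantity = 15 × 197 = 2955.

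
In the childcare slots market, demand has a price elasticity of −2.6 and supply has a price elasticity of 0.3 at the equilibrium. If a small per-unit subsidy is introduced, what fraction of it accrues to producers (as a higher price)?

Producer share = 26/29

For a small subsidy around the equilibrium, the benefit split depends on the relative slopes, which at a point are proportional to the elasticities.
Buyer share = εs/(εs + |εd|) = 0.3/(0.3 + 2.6) = 3/29; seller share = |εd|/(εs + |εd|) = 26/29.
So producers capture 26/29 of the subsidy.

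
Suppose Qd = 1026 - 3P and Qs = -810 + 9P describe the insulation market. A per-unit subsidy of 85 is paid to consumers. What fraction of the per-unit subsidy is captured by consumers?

Consumer share = 0.75

Pre-subsidy: 1026 - 3P = -810 + 9P gives P* = 153, Q* = 567.
With the rebate, buyers effectively pay Pb = Ps − 85, where Ps is the price sellers receive.
Demand in terms of Ps becomes Qd = 1026 − 3(Ps − 85) = 1281 - 3Ps. Setting this equal to supply: 1281 - 3Ps = -810 + 9Ps, so Ps = 174.25.
Buyers pay Pb = 174.25 − 85 = 89.25; Q' = -810 + 9·174.25 = 758.25.
Buyers' price falls by P* − Pb = 153 − 89.25 = 63.75; sellers' price rises by Ps − P* = 174.25 − 153 = 21.25.
So consumers capture 63.75/85 = 0.75 of each unit of subsidy.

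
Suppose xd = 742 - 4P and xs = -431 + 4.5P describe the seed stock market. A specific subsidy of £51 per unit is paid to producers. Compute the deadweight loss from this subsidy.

Deadweight loss = £2754

Pre-subsidy: 742 - 4P = -431 + 4.5P gives P* = 138, x* = 190.
With the subsidy, sellers receive Ps = Pb + 51 for each unit, where Pb is the price buyers pay.
Supply in terms of Pb becomes xs = -431 + 4.5(Pb + 51) = -201.5 + 4.5Pb. Setting this equal to demand: 742 - 4Pb = -201.5 + 4.5Pb, so Pb = 111.
Sellers receive Ps = 111 + 51 = 162; x' = 742 − 4·111 = 298.
The subsidy expands output by 298 − 190 = 108 past the efficient level; on those units the gap between marginal cost and willingness to pay runs from 0 up to 51.
DWL = ½ × 51 × 108 = 2754.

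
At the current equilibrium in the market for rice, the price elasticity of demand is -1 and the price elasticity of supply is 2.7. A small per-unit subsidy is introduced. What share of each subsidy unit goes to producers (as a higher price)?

For a small subsidy around the equilibrium, the benefit split depends on the relative slopes, which at a point are proportional to the elasticities.
Buyer share = εs/(εs + |εd|) = 2.7/(2.7 + 1) = 27/37; seller share = |εd|/(εs + |εd|) = 10/37.
So producers capture 10/37 of the subsidy.

Producer share = 10/37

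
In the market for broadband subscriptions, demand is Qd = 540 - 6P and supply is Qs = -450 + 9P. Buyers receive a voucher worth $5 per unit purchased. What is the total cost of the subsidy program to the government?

Government cost = $810

Pre-subsidy: 540 - 6P = -450 + 9P gives P* = 66, Q* = 144.
With the rebate, buyers effectively pay Pb = Ps − 5, where Ps is the price sellers receive.
Demand in terms of Ps becomes Qd = 540 − 6(Ps − 5) = 570 - 6Ps. Setting this equal to supply: 570 - 6Ps = -450 + 9Ps, so Ps = 68.
Buyers pay Pb = 68 − 5 = 63; Q' = -450 + 9·68 = 162.
Government outlay = subsidy × quantity = 5 × 162 = 810.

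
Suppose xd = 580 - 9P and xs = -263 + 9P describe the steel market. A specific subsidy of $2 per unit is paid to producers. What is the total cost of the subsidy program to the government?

Pre-subsidy: 580 - 9P = -263 + 9P gives P* = 281/6, x* = 158.5.
With the subsidy, sellers receive Ps = Pb + 2 for each unit, where Pb is the price buyers pay.
Supply in terms of Pb becomes xs = -263 + 9(Pb + 2) = -245 + 9Pb. Setting this equal to demand: 580 - 9Pb = -245 + 9Pb, so Pb = 275/6.
Sellers receive Ps = 275/6 + 2 = 287/6; x' = 580 − 9·(275/6) = 167.5.
Government outlay = subsidy × quantity = 2 × 167.5 = 335.

Government cost = $335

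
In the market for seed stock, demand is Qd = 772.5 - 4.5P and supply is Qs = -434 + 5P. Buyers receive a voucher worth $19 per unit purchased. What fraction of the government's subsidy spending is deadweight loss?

DWL / government spending = 15/164

Pre-subsidy: 772.5 - 4.5P = -434 + 5P gives P* = 127, Q* = 201.
With the rebate, buyers effectively pay Pb = Ps − 19, where Ps is the price sellers receive.
Demand in terms of Ps becomes Qd = 772.5 − 4.5(Ps − 19) = 858 - 4.5Ps. Setting this equal to supply: 858 - 4.5Ps = -434 + 5Ps, so Ps = 136.
Buyers pay Pb = 136 − 19 = 117; Q' = -434 + 5·136 = 246.
ΔCS = ½(201 + 246)(127 − 117) = 2235; ΔPS = ½(201 + 246)(136 − 127) = 2011.5.
Government spending = 19 × 246 = 4674.
DWL = ½ × 19 × (246 − 201) = 427.5; fraction = 427.5 / 4674 = 15/164.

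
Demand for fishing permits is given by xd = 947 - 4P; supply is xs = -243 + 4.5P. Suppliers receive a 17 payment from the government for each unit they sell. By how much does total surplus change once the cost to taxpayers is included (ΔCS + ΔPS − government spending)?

Pre-subsidy: 947 - 4P = -243 + 4.5P gives P* = 140, x* = 387.
With the subsidy, sellers receive Ps = Pb + 17 for each unit, where Pb is the price buyers pay.
Supply in terms of Pb becomes xs = -243 + 4.5(Pb + 17) = -166.5 + 4.5Pb. Setting this equal to demand: 947 - 4Pb = -166.5 + 4.5Pb, so Pb = 131.
Sellers receive Ps = 131 + 17 = 148; x' = 947 − 4·131 = 423.
ΔCS = ½(387 + 423)(140 − 131) = 3645; ΔPS = ½(387 + 423)(148 − 140) = 3240.
Government spending = 17 × 423 = 7191.
Net change = 3645 + 3240 − 7191 = -306. The loss equals the DWL triangle ½·17·36.

Net change in total surplus = -306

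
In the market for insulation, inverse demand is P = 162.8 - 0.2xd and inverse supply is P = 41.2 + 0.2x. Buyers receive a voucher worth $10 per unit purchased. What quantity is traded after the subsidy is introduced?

Pre-subsidy: 162.8 - 0.2x = 41.2 + 0.2x gives x* = 304 and P* = 102.
With the rebate, buyers effectively pay Pb = Ps − 10, where Ps is the price sellers receive.
On the curves, Pb = 162.8 - 0.2x and Ps = 41.2 + 0.2x; the wedge Ps − Pb = 10 gives 41.2 + 0.2x − (162.8 - 0.2x) = 10, so x' = 329.
Then Pb = 162.8 − 0.2·329 = 97 and Ps = 41.2 + 0.2·329 = 107.

x' = 329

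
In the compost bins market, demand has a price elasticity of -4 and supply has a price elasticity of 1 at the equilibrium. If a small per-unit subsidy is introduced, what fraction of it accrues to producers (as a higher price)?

For a small subsidy around the equilibrium, the benefit split depends on the relative slopes, which at a point are proportional to the elasticities.
Buyer share = εs/(εs + |εd|) = 1/(1 + 4) = 0.2; seller share = |εd|/(εs + |εd|) = 0.8.
So producers capture 0.8 of the subsidy.

Producer share = 0.8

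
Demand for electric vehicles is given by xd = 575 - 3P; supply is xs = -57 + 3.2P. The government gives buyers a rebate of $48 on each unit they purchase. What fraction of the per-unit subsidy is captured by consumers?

Consumer share = 16/31

Pre-subsidy: 575 - 3P = -57 + 3.2P gives P* = 3160/31, x* = 8345/31.
With the rebate, buyers effectively pay Pb = Ps − 48, where Ps is the price sellers receive.
Demand in terms of Ps becomes xd = 575 − 3(Ps − 48) = 719 - 3Ps. Setting this equal to supply: 719 - 3Ps = -57 + 3.2Ps, so Ps = 3880/31.
Buyers pay Pb = 3880/31 − 48 = 2392/31; x' = -57 + 3.2·(3880/31) = 10649/31.
Buyers' price falls by P* − Pb = 3160/31 − 2392/31 = 768/31; sellers' price rises by Ps − P* = 3880/31 − 3160/31 = 720/31.
So consumers capture (768/31)/48 = 16/31 of each unit of subsidy.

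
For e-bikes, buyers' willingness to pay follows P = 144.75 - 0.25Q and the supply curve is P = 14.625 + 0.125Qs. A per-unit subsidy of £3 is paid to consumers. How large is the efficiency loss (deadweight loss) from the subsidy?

Deadweight loss = £12

Pre-subsidy: 144.75 - 0.25Q = 14.625 + 0.125Q gives Q* = 347 and P* = 58.
With the rebate, buyers effectively pay Pb = Ps − 3, where Ps is the price sellers receive.
On the curves, Pb = 144.75 - 0.25Q and Ps = 14.625 + 0.125Q; the wedge Ps − Pb = 3 gives 14.625 + 0.125Q − (144.75 - 0.25Q) = 3, so Q' = 355.
Then Pb = 144.75 − 0.25·355 = 56 and Ps = 14.625 + 0.125·355 = 59.
The subsidy expands output by 355 − 347 = 8 past the efficient level; on those units the gap between marginal cost and willingness to pay runs from 0 up to 3.
DWL = ½ × 3 × 8 = 12.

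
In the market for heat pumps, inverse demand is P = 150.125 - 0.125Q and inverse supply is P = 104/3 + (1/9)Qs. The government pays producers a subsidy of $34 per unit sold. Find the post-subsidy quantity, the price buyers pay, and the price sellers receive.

Q' = 633; buyers pay $71; sellers receive $105

Pre-subsidy: 150.125 - 0.125Q = 104/3 + (1/9)Q gives Q* = 489 and P* = 89.
With the subsidy, sellers receive Ps = Pb + 34 for each unit, where Pb is the price buyers pay.
On the curves, Pb = 150.125 - 0.125Q and Ps = 104/3 + (1/9)Q; the wedge Ps − Pb = 34 gives 104/3 + (1/9)Q − (150.125 - 0.125Q) = 34, so Q' = 633.
Then Pb = 150.125 − 0.125·633 = 71 and Ps = 104/3 + (1/9)·633 = 105.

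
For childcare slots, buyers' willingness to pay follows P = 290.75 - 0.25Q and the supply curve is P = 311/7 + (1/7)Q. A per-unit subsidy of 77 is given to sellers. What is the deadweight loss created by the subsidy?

Deadweight loss = 7546

Pre-subsidy: 290.75 - 0.25Q = 311/7 + (1/7)Q gives Q* = 627 and P* = 134.
With the subsidy, sellers receive Ps = Pb + 77 for each unit, where Pb is the price buyers pay.
On the curves, Pb = 290.75 - 0.25Q and Ps = 311/7 + (1/7)Q; the wedge Ps − Pb = 77 gives 311/7 + (1/7)Q − (290.75 - 0.25Q) = 77, so Q' = 823.
Then Pb = 290.75 − 0.25·823 = 85 and Ps = 311/7 + (1/7)·823 = 162.
The subsidy expands output by 823 − 627 = 196 past the efficient level; on those units the gap between marginal cost and willingness to pay runs from 0 up to 77.
DWL = ½ × 77 × 196 = 7546.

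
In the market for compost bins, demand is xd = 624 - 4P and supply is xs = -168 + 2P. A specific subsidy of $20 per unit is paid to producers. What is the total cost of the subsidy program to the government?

Government cost = 7360/3

Pre-subsidy: 624 - 4P = -168 + 2P gives P* = 132, x* = 96.
With the subsidy, sellers receive Ps = Pb + 20 for each unit, where Pb is the price buyers pay.
Supply in terms of Pb becomes xs = -168 + 2(Pb + 20) = -128 + 2Pb. Setting this equal to demand: 624 - 4Pb = -128 + 2Pb, so Pb = 376/3.
Sellers receive Ps = 376/3 + 20 = 436/3; x' = 624 − 4·(376/3) = 368/3.
Government outlay = subsidy × quantity = 20 × 368/3 = 7360/3.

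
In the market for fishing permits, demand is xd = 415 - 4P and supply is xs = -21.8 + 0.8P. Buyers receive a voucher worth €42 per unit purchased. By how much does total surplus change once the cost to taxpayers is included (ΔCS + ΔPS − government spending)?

Net change in total surplus = -€588

Pre-subsidy: 415 - 4P = -21.8 + 0.8P gives P* = 91, x* = 51.
With the rebate, buyers effectively pay Pb = Ps − 42, where Ps is the price sellers receive.
Demand in terms of Ps becomes xd = 415 − 4(Ps − 42) = 583 - 4Ps. Setting this equal to supply: 583 - 4Ps = -21.8 + 0.8Ps, so Ps = 126.
Buyers pay Pb = 126 − 42 = 84; x' = -21.8 + 0.8·126 = 79.
ΔCS = ½(51 + 79)(91 − 84) = 455; ΔPS = ½(51 + 79)(126 − 91) = 2275.
Government spending = 42 × 79 = 3318.
Net change = 455 + 2275 − 3318 = -588. The loss equals the DWL triangle ½·42·28.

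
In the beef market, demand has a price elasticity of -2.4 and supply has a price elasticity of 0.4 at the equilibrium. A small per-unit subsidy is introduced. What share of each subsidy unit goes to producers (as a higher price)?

Producer share = 6/7

For a small subsidy around the equilibrium, the benefit split depends on the relative slopes, which at a point are proportional to the elasticities.
Buyer share = εs/(εs + |εd|) = 0.4/(0.4 + 2.4) = 1/7; seller share = |εd|/(εs + |εd|) = 6/7.
So producers capture 6/7 of the subsidy.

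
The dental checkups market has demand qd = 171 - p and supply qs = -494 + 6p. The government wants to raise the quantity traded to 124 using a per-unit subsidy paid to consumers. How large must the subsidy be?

At q = 124, invert demand for the buyer price: pb = (171 − 124)/1 = 47; invert supply for the seller price: ps = (124 − (-494))/6 = 103.
The subsidy must fill the gap: s = ps − pb = 103 − 47 = 56.

Required subsidy s = 56 per unit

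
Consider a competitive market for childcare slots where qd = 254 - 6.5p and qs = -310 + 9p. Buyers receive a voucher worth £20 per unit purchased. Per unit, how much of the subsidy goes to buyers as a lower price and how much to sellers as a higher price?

Buyers gain 360/31 per unit; sellers gain 260/31 per unit

Pre-subsidy: 254 - 6.5p = -310 + 9p gives p* = 1128/31, q* = 542/31.
With the rebate, buyers effectively pay pb = ps − 20, where ps is the price sellers receive.
Demand in terms of ps becomes qd = 254 − 6.5(ps − 20) = 384 - 6.5ps. Setting this equal to supply: 384 - 6.5ps = -310 + 9ps, so ps = 1388/31.
Buyers pay pb = 1388/31 − 20 = 768/31; q' = -310 + 9·(1388/31) = 2882/31.
Buyers' price falls by p* − pb = 1128/31 − 768/31 = 360/31; sellers' price rises by ps − p* = 1388/31 − 1128/31 = 260/31.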